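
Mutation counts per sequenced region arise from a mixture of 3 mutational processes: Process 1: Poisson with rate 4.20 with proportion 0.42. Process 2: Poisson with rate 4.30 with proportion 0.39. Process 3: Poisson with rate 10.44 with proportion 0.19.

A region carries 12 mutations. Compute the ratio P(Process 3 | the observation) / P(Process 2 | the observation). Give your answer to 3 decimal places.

44.046

Since P(k|x) ∝ P(Z=k) f_k(x), the posterior odds are P(Z=i) f_i(x) / (P(Z=j) f_j(x)).
Poisson probabilities:
  f_1 = 0.00094323
  f_2 = 0.00113193
  f_3 = 0.102337
Odds = (0.19/0.39) × (0.102337/0.00113193) = 0.487179 × 90.41 ≈ 44.046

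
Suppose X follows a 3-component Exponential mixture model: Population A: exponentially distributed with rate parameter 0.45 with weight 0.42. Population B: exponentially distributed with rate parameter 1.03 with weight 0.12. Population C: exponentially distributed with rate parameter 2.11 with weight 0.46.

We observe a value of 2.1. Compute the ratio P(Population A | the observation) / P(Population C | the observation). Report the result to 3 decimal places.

Posterior odds = (P(Z=i) f_i(x)) / (P(Z=j) f_j(x)); the normalising sum cancels.
Exponential densities:
  p_A = 0.174906
  p_B = 0.118429
  p_C = 0.0251144
Posterior odds = (P(Z=A)·p_A) / (P(Z=C)·p_C) = (0.42·0.174906) / (0.46·0.0251144) = 0.0734604 / 0.0115526 ≈ 6.359

6.359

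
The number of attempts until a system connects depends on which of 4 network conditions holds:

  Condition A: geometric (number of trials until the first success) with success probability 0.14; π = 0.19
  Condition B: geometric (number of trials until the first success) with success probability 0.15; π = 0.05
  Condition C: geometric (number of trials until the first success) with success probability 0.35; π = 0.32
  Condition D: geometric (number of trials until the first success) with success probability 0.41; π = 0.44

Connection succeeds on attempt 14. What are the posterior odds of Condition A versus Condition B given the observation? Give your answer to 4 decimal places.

4.1291

The posterior odds equal the prior odds times the likelihood ratio: (π_i/π_j)·(f_i(x)/f_j(x)).
Evaluate each component's likelihood at the observed value:
  f_A = 0.14·(1−0.14)^13 = 0.14·0.14076 = 0.0197064
  f_B = 0.15·(1−0.15)^13 = 0.15·0.120905 = 0.0181358
  f_C = 0.35·(1−0.35)^13 = 0.35·0.00369721 = 0.00129402
  f_D = 0.41·(1−0.41)^13 = 0.41·0.00104973 = 0.000430388
Posterior odds = (π_A·f_A) / (π_B·f_B) = (0.19·0.0197064) / (0.05·0.0181358) = 0.00374422 / 0.000906791 ≈ 4.1291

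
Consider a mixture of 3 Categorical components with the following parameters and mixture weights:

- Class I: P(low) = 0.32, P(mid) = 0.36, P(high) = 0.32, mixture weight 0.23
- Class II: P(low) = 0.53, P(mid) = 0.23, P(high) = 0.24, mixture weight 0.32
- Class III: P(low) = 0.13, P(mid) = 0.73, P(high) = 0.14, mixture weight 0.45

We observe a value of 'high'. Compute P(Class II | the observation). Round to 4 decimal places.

0.3599

Posterior ∝ prior × likelihood, so P(k | x) ∝ w_k f_k(x); normalise over all components.
Evaluate each component's likelihood at the observed value:
  f_I = P(high | comp) = 0.32
  f_II = P(high | comp) = 0.24
  f_III = P(high | comp) = 0.14
Weight by the priors:
  w_I·f_I = 0.23 × 0.32 = 0.0736
  w_II·f_II = 0.32 × 0.24 = 0.0768
  w_III·f_III = 0.45 × 0.14 = 0.063
Normaliser: 0.0736 + 0.0768 + 0.063 = 0.2134
Responsibility of Class II: 0.0768 / 0.2134 ≈ 0.3599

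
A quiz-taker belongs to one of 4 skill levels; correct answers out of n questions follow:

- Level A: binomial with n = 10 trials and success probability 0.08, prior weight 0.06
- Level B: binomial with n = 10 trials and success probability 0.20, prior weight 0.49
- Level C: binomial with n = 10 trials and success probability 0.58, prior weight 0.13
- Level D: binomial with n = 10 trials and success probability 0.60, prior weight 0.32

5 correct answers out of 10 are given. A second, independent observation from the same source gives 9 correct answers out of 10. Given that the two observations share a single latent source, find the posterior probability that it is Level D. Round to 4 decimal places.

P(component k | x) = w_k·f_k(x) / marginal(x), where marginal(x) = Σ_j w_j·f_j(x).
Since both observations come from the same component, the likelihood for component k is f_k(x₁)·f_k(x₂).
  L_A = [0.000544239] × [1.2348e-09] = 6.72028e-13
  L_B = [0.0264241] × [4.096e-06] = 1.08233e-07
  L_C = [0.216166] × [0.0311962] = 0.00674354
  L_D = [0.200658] × [0.0403108] = 0.00808869
Multiply by the mixture weights:
  w_A·L_A = 0.06 × 6.72028e-13 = 4.03217e-14
  w_B·L_B = 0.49 × 1.08233e-07 = 5.30343e-08
  w_C·L_C = 0.13 × 0.00674354 = 0.000876661
  w_D·L_D = 0.32 × 0.00808869 = 0.00258838
Denominator: 4.03217e-14 + 5.30343e-08 + 0.000876661 + 0.00258838 = 0.00346509
P(Level D | data) = 0.00258838 / 0.00346509 ≈ 0.7470

0.7470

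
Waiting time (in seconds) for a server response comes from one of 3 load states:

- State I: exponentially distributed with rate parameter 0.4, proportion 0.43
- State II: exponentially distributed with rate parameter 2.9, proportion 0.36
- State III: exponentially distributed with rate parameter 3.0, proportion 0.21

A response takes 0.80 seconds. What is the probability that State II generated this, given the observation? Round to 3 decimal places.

0.360

Posterior ∝ prior × likelihood, so P(k | x) ∝ P(Z=k) f_k(x); normalise over all components.
Evaluate each component's likelihood at the observed value:
  p_I = 0.4·e^(−0.4·0.80) = 0.4·e^(−0.3200) = 0.29046
  p_II = 2.9·e^(−2.9·0.80) = 2.9·e^(−2.3200) = 0.284993
  p_III = 3.0·e^(−3.0·0.80) = 3.0·e^(−2.4000) = 0.272154
Weight by the priors:
  P(Z=I)·p_I = 0.43 × 0.29046 = 0.124898
  P(Z=II)·p_II = 0.36 × 0.284993 = 0.102598
  P(Z=III)·p_III = 0.21 × 0.272154 = 0.0571523
Denominator: 0.124898 + 0.102598 + 0.0571523 = 0.284648
Responsibility of State II: 0.102598 / 0.284648 ≈ 0.360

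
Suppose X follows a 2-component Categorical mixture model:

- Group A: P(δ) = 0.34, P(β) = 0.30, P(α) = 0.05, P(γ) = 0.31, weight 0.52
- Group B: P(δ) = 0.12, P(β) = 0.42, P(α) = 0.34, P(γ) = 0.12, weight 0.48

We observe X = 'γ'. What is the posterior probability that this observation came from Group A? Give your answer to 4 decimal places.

0.7367

P(component k | x) = P(Z=k)·f_k(x) / marginal(x), where marginal(x) = Σ_j P(Z=j)·f_j(x).
Component likelihoods at x = 'γ':
  f_A = P(γ | comp) = 0.31
  f_B = P(γ | comp) = 0.12
Prior × likelihood for each component:
  P(Z=A)·f_A = 0.52 × 0.31 = 0.1612
  P(Z=B)·f_B = 0.48 × 0.12 = 0.0576
Marginal: 0.1612 + 0.0576 = 0.2188
P(Group A | the observation) ≈ 0.7367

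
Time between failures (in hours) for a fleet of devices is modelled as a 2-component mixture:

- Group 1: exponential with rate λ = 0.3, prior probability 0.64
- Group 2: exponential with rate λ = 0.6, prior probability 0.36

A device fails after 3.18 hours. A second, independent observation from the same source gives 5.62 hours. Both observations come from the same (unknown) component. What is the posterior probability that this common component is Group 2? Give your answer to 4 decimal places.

Apply Bayes' rule: the posterior for each component is proportional to its prior times its likelihood at x.
Since both observations come from the same component, the likelihood for component k is f_k(x₁)·f_k(x₂).
  p_1 = [0.3·e^(−0.3·3.18) = 0.3·e^(−0.9540) = 0.115559] × [0.0555777] = 0.00642251
  p_2 = [0.6·e^(−0.6·3.18) = 0.6·e^(−1.9080) = 0.0890261] × [0.0205926] = 0.00183328
Multiply by the mixture weights:
  π_1·p_1 = 0.64 × 0.00642251 = 0.00411041
  π_2·p_2 = 0.36 × 0.00183328 = 0.000659979
Denominator: 0.00411041 + 0.000659979 = 0.00477039
So the posterior for Group 2 is 0.000659979 / 0.00477039 ≈ 0.1383.

0.1383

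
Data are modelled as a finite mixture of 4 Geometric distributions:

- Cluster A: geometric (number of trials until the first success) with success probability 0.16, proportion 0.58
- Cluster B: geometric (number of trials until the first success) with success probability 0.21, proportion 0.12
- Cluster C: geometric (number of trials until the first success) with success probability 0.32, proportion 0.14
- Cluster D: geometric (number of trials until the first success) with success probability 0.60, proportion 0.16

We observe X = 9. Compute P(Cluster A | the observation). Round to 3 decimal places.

0.795

The responsibility of component k is π_k f_k(x) divided by Σ_j π_j f_j(x).
Component likelihoods at x = 9:
  L_A = 0.16·(1−0.16)^8 = 0.16·0.247876 = 0.0396601
  L_B = 0.21·(1−0.21)^8 = 0.21·0.151711 = 0.0318593
  L_C = 0.32·(1−0.32)^8 = 0.32·0.0457163 = 0.0146292
  L_D = 0.60·(1−0.60)^8 = 0.60·0.00065536 = 0.000393216
Unnormalised posteriors:
  π_A·L_A = 0.58 × 0.0396601 = 0.0230029
  π_B·L_B = 0.12 × 0.0318593 = 0.00382311
  π_C·L_C = 0.14 × 0.0146292 = 0.00204809
  π_D·L_D = 0.16 × 0.000393216 = 6.29146e-05
Denominator: 0.0230029 + 0.00382311 + 0.00204809 + 6.29146e-05 = 0.028937
P(Cluster A | 9) ≈ 0.795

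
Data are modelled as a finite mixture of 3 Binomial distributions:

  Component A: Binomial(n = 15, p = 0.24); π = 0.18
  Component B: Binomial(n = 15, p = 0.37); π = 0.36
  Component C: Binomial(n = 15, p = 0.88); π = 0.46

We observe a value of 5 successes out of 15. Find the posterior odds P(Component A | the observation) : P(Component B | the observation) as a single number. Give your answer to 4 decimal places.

0.3748

Posterior odds = (π_i f_i(x)) / (π_j f_j(x)); the normalising sum cancels.
Evaluate each component's likelihood at the observed value:
  p_A = C(15,5)·0.24^5·0.76^10 = 3003·0.000796262·0.0642889 = 0.153726
  p_B = C(15,5)·0.37^5·0.63^10 = 3003·0.0069344·0.0098493 = 0.205102
  p_C = C(15,5)·0.88^5·0.12^10 = 3003·0.527732·6.19174e-10 = 9.81253e-07
Posterior odds = (π_A·p_A) / (π_B·p_B) = (0.18·0.153726) / (0.36·0.205102) = 0.0276707 / 0.0738366 ≈ 0.3748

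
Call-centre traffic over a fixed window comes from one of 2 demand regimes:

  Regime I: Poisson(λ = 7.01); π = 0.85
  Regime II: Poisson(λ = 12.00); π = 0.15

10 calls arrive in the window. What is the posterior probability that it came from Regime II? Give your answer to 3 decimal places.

By Bayes' theorem, P(k | x) = w_k f_k(x) / Σ_j w_j f_j(x).
Poisson probabilities:
  p_I = e^(−7.01)·7.01^10/10! = 0.0712874
  p_II = e^(−12.00)·12.00^10/10! = 0.104837
Weight by the priors:
  w_I·p_I = 0.85 × 0.0712874 = 0.0605943
  w_II·p_II = 0.15 × 0.104837 = 0.0157256
Normaliser: 0.0605943 + 0.0157256 = 0.0763199
P(Regime II | x) ≈ 0.206

0.206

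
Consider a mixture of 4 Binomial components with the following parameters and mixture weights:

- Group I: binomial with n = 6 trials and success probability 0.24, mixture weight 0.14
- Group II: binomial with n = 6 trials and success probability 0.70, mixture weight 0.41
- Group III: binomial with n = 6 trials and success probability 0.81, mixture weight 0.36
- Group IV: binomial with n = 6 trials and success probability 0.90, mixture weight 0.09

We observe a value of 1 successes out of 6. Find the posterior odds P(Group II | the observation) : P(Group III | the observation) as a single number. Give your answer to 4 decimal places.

9.6590

The posterior odds equal the prior odds times the likelihood ratio: (P(Z=i)/P(Z=j))·(f_i(x)/f_j(x)).
Evaluate each component's likelihood at the observed value:
  L_I = 0.365116
  L_II = 0.010206
  L_III = 0.00120338
  L_IV = 5.4e-05
0.00418446 / 0.000433218 ≈ 9.6590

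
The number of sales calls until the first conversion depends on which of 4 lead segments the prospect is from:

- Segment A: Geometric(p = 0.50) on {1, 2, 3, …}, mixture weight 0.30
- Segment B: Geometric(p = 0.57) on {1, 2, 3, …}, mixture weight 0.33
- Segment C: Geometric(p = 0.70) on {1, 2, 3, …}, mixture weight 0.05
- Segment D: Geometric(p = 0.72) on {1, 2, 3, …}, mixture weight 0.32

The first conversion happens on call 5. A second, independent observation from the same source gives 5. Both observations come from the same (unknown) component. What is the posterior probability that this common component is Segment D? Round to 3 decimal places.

The responsibility of component k is π_k f_k(x) divided by Σ_j π_j f_j(x).
Since both observations come from the same component, the likelihood for component k is f_k(x₁)·f_k(x₂).
  L_A = [0.03125] × [0.03125] = 0.000976562
  L_B = [0.0194872] × [0.0194872] = 0.00037975
  L_C = [0.00567] × [0.00567] = 3.21489e-05
  L_D = [0.00442552] × [0.00442552] = 1.95853e-05
Unnormalised posteriors:
  π_A·L_A = 0.30 × 0.000976562 = 0.000292969
  π_B·L_B = 0.33 × 0.00037975 = 0.000125317
  π_C·L_C = 0.05 × 3.21489e-05 = 1.60745e-06
  π_D·L_D = 0.32 × 1.95853e-05 = 6.26728e-06
Evidence: 0.000292969 + 0.000125317 + 1.60745e-06 + 6.26728e-06 = 0.000426161
P(Segment D | data) = 6.26728e-06 / 0.000426161 ≈ 0.015

0.015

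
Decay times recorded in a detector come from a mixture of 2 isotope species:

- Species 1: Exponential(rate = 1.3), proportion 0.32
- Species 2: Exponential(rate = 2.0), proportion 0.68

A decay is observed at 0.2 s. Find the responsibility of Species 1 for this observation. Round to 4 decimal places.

The responsibility of component k is P(Z=k) f_k(x) divided by Σ_j P(Z=j) f_j(x).
Exponential densities:
  f_1 = 1.00237
  f_2 = 1.34064
Weight by the priors:
  P(Z=1)·f_1 = 0.32 × 1.00237 = 0.320757
  P(Z=2)·f_2 = 0.68 × 1.34064 = 0.911635
Evidence: 0.320757 + 0.911635 = 1.23239
P(Species 1 | x) = 0.320757 / 1.23239 ≈ 0.2603

0.2603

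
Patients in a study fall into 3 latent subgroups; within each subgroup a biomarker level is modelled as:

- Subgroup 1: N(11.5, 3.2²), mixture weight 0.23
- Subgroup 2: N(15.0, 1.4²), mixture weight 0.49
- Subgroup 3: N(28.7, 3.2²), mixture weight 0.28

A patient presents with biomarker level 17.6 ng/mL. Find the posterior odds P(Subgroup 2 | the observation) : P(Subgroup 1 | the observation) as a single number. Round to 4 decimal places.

Posterior odds = (π_i f_i(x)) / (π_j f_j(x)); the normalising sum cancels.
Normal densities:
  p_1 = (1/(3.2·√(2π)))·exp(−(17.6−11.5)²/(2·3.2²)) = 0.124669·exp(-1.81689) = 0.0202625
  p_2 = (1/(1.4·√(2π)))·exp(−(17.6−15.0)²/(2·1.4²)) = 0.284959·exp(-1.72449) = 0.0507979
  p_3 = (1/(3.2·√(2π)))·exp(−(17.6−28.7)²/(2·3.2²)) = 0.124669·exp(-6.01611) = 0.000304085
Posterior odds = (π_2·p_2) / (π_1·p_1) = (0.49·0.0507979) / (0.23·0.0202625) = 0.024891 / 0.00466037 ≈ 5.3410

5.3410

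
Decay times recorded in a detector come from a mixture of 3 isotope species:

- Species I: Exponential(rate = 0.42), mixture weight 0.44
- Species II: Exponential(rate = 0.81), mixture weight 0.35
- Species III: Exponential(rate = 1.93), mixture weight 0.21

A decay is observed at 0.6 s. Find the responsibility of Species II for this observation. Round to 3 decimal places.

Posterior ∝ prior × likelihood, so P(k | x) ∝ P(Z=k) f_k(x); normalise over all components.
Component likelihoods at x = 0.6 s:
  f_I = 0.326443
  f_II = 0.498216
  f_III = 0.60624
Unnormalised posteriors:
  P(Z=I)·f_I = 0.44 × 0.326443 = 0.143635
  P(Z=II)·f_II = 0.35 × 0.498216 = 0.174376
  P(Z=III)·f_III = 0.21 × 0.60624 = 0.12731
Evidence: 0.143635 + 0.174376 + 0.12731 = 0.445321
So the posterior for Species II is 0.174376 / 0.445321 ≈ 0.392.

0.392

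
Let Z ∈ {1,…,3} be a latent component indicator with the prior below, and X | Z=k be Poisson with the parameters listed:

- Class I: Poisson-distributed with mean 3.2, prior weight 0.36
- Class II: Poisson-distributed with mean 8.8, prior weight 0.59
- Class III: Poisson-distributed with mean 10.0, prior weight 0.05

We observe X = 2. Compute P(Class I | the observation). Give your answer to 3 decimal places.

P(component k | x) = P(Z=k)·f_k(x) / marginal(x), where marginal(x) = Σ_j P(Z=j)·f_j(x).
Poisson probabilities:
  L_I = e^(−3.2)·3.2^2/2! = 0.208702
  L_II = e^(−8.8)·8.8^2/2! = 0.00583638
  L_III = e^(−10.0)·10.0^2/2! = 0.00227
Weight by the priors:
  P(Z=I)·L_I = 0.36 × 0.208702 = 0.0751329
  P(Z=II)·L_II = 0.59 × 0.00583638 = 0.00344347
  P(Z=III)·L_III = 0.05 × 0.00227 = 0.0001135
Sum: 0.0751329 + 0.00344347 + 0.0001135 = 0.0786899
P(Class I | data) = 0.0751329 / 0.0786899 ≈ 0.955

0.955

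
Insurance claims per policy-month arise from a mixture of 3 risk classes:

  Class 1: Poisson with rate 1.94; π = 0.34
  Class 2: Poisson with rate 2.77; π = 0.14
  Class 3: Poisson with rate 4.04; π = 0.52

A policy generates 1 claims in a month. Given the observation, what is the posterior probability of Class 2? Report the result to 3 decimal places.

Posterior ∝ prior × likelihood, so P(k | x) ∝ P(Z=k) f_k(x); normalise over all components.
Poisson probabilities:
  f_1 = 0.278786
  f_2 = 0.173574
  f_3 = 0.0710938
Prior × likelihood for each component:
  P(Z=1)·f_1 = 0.34 × 0.278786 = 0.0947871
  P(Z=2)·f_2 = 0.14 × 0.173574 = 0.0243003
  P(Z=3)·f_3 = 0.52 × 0.0710938 = 0.0369688
Evidence: 0.0947871 + 0.0243003 + 0.0369688 = 0.156056
P(Class 2 | data) ≈ 0.156

0.156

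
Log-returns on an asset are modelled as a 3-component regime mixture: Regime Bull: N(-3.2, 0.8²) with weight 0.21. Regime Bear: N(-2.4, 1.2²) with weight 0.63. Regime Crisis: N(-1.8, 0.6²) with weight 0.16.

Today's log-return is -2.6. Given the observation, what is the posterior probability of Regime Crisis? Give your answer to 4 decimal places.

The responsibility of component k is P(Z=k) f_k(x) divided by Σ_j P(Z=j) f_j(x).
Normal densities:
  L_Bull = (1/(0.8·√(2π)))·exp(−(-2.6−-3.2)²/(2·0.8²)) = 0.498678·exp(-0.28125) = 0.376422
  L_Bear = (1/(1.2·√(2π)))·exp(−(-2.6−-2.4)²/(2·1.2²)) = 0.332452·exp(-0.01389) = 0.327866
  L_Crisis = (1/(0.6·√(2π)))·exp(−(-2.6−-1.8)²/(2·0.6²)) = 0.664904·exp(-0.88889) = 0.27335
Weight by the priors:
  P(Z=Bull)·L_Bull = 0.21 × 0.376422 = 0.0790486
  P(Z=Bear)·L_Bear = 0.63 × 0.327866 = 0.206556
  P(Z=Crisis)·L_Crisis = 0.16 × 0.27335 = 0.043736
Denominator: 0.0790486 + 0.206556 + 0.043736 = 0.32934
P(Regime Crisis | -2.6) = 0.043736 / 0.32934 ≈ 0.1328

0.1328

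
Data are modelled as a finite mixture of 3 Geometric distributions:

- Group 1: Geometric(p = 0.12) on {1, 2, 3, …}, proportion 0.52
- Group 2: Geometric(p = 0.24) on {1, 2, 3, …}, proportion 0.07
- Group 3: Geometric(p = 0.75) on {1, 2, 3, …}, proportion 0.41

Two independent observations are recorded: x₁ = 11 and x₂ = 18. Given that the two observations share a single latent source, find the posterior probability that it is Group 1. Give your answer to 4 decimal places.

0.9898

P(component k | x) = P(Z=k)·f_k(x) / marginal(x), where marginal(x) = Σ_j P(Z=j)·f_j(x).
Since both observations come from the same component, the likelihood for component k is f_k(x₁)·f_k(x₂).
  f_1 = [0.12·(1−0.12)^10 = 0.12·0.278501 = 0.0334201] × [0.013658] = 0.000456452
  f_2 = [0.24·(1−0.24)^10 = 0.24·0.0642889 = 0.0154293] × [0.00225966] = 3.4865e-05
  f_3 = [0.75·(1−0.75)^10 = 0.75·9.53674e-07 = 7.15256e-07] × [4.36557e-11] = 3.1225e-17
Prior × likelihood for each component:
  P(Z=1)·f_1 = 0.52 × 0.000456452 = 0.000237355
  P(Z=2)·f_2 = 0.07 × 3.4865e-05 = 2.44055e-06
  P(Z=3)·f_3 = 0.41 × 3.1225e-17 = 1.28023e-17
Sum: 0.000237355 + 2.44055e-06 + 1.28023e-17 = 0.000239795
P(Group 1 | x) = 0.000237355 / 0.000239795 ≈ 0.9898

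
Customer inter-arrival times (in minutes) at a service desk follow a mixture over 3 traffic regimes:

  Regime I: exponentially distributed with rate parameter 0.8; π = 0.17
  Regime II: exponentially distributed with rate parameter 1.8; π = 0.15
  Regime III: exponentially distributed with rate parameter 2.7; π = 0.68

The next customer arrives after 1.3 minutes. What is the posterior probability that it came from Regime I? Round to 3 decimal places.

0.373

P(component k | x) = π_k·f_k(x) / marginal(x), where marginal(x) = Σ_j π_j·f_j(x).
Exponential densities:
  L_I = 0.8·e^(−0.8·1.3) = 0.8·e^(−1.0400) = 0.282764
  L_II = 1.8·e^(−1.8·1.3) = 1.8·e^(−2.3400) = 0.17339
  L_III = 2.7·e^(−2.7·1.3) = 2.7·e^(−3.5100) = 0.0807217
Prior × likelihood for each component:
  π_I·L_I = 0.17 × 0.282764 = 0.0480698
  π_II·L_II = 0.15 × 0.17339 = 0.0260085
  π_III·L_III = 0.68 × 0.0807217 = 0.0548907
Marginal: 0.0480698 + 0.0260085 + 0.0548907 = 0.128969
So the posterior for Regime I is 0.0480698 / 0.128969 ≈ 0.373.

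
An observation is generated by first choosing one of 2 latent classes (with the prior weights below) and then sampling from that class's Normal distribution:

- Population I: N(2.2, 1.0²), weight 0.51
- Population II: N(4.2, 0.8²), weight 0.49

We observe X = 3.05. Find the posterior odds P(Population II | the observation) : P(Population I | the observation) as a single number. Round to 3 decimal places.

0.613

Posterior odds = (w_i f_i(x)) / (w_j f_j(x)); the normalising sum cancels.
Normal densities:
  f_I = (1/(1.0·√(2π)))·exp(−(3.05−2.2)²/(2·1.0²)) = 0.398942·exp(-0.36125) = 0.277985
  f_II = (1/(0.8·√(2π)))·exp(−(3.05−4.2)²/(2·0.8²)) = 0.498678·exp(-1.03320) = 0.177462
Odds = (0.49/0.51) × (0.177462/0.277985) = 0.960784 × 0.638388 ≈ 0.613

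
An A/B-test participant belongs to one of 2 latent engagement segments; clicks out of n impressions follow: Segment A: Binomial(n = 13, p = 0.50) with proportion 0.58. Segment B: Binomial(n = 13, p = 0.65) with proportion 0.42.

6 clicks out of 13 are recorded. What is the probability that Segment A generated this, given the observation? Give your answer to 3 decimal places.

P(component k | x) = π_k·f_k(x) / marginal(x), where marginal(x) = Σ_j π_j·f_j(x).
Component likelihoods at x = 6 clicks out of 13:
  L_A = C(13,6)·0.50^6·0.50^7 = 1716·0.015625·0.0078125 = 0.209473
  L_B = C(13,6)·0.65^6·0.35^7 = 1716·0.0754189·0.000643393 = 0.0832672
Weight by the priors:
  π_A·L_A = 0.58 × 0.209473 = 0.121494
  π_B·L_B = 0.42 × 0.0832672 = 0.0349722
Sum: 0.121494 + 0.0349722 = 0.156466
P(Segment A | 6 clicks out of 13) ≈ 0.776

0.776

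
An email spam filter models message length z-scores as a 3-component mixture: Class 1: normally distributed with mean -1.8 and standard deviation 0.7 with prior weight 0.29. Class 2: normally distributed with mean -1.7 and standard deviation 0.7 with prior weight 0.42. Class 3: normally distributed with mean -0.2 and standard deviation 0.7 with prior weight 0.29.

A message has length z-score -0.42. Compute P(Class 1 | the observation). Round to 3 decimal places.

0.105

By Bayes' theorem, P(k | x) = w_k f_k(x) / Σ_j w_j f_j(x).
Normal densities:
  f_1 = 0.0816324
  f_2 = 0.107088
  f_3 = 0.542454
Multiply by the mixture weights:
  w_1·f_1 = 0.29 × 0.0816324 = 0.0236734
  w_2·f_2 = 0.42 × 0.107088 = 0.0449771
  w_3·f_3 = 0.29 × 0.542454 = 0.157312
Sum: 0.0236734 + 0.0449771 + 0.157312 = 0.225962
P(Class 1 | -0.42) ≈ 0.105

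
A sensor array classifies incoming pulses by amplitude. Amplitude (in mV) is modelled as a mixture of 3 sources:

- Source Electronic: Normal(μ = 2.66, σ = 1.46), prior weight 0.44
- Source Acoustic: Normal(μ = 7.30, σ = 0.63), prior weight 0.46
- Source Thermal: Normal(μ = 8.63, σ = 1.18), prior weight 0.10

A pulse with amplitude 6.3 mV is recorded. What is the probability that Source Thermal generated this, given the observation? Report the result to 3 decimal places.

Posterior ∝ prior × likelihood, so P(k | x) ∝ P(Z=k) f_k(x); normalise over all components.
Component likelihoods at x = 6.3 mV:
  p_Electronic = 0.0122127
  p_Acoustic = 0.179664
  p_Thermal = 0.0481262
Multiply by the mixture weights:
  P(Z=Electronic)·p_Electronic = 0.44 × 0.0122127 = 0.00537361
  P(Z=Acoustic)·p_Acoustic = 0.46 × 0.179664 = 0.0826455
  P(Z=Thermal)·p_Thermal = 0.10 × 0.0481262 = 0.00481262
Denominator: 0.00537361 + 0.0826455 + 0.00481262 = 0.0928317
Responsibility of Source Thermal: 0.00481262 / 0.0928317 ≈ 0.052

0.052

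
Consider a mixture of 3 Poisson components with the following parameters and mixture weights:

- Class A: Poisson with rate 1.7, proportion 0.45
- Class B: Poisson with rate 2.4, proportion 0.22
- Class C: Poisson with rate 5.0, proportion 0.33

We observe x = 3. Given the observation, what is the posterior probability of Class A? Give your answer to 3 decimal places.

0.422

Apply Bayes' rule: the posterior for each component is proportional to its prior times its likelihood at x.
Poisson probabilities:
  L_A = e^(−1.7)·1.7^3/3! = 0.149587
  L_B = e^(−2.4)·2.4^3/3! = 0.209014
  L_C = e^(−5.0)·5.0^3/3! = 0.140374
Unnormalised posteriors:
  π_A·L_A = 0.45 × 0.149587 = 0.0673143
  π_B·L_B = 0.22 × 0.209014 = 0.0459831
  π_C·L_C = 0.33 × 0.140374 = 0.0463234
Sum: 0.0673143 + 0.0459831 + 0.0463234 = 0.159621
P(Class A | x) = 0.0673143 / 0.159621 ≈ 0.422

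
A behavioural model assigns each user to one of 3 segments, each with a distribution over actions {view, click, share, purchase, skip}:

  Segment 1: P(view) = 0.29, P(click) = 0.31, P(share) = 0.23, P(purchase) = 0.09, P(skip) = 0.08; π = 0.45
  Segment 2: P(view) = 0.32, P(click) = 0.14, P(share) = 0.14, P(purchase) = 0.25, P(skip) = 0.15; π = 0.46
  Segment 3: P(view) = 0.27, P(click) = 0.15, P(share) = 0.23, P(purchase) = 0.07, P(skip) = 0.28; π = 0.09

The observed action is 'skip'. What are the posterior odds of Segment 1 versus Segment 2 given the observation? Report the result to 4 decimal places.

0.5217

Only the two components matter; the odds are (π_i f_i(x)) / (π_j f_j(x)).
Evaluate each component's likelihood at the observed value:
  f_1 = P(skip | comp) = 0.08
  f_2 = P(skip | comp) = 0.15
  f_3 = P(skip | comp) = 0.28
0.036 / 0.069 ≈ 0.5217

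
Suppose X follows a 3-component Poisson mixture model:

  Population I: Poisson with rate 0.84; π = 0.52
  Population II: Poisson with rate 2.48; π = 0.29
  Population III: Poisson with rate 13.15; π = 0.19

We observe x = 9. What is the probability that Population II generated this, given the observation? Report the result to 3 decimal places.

0.019

The responsibility of component k is P(Z=k) f_k(x) divided by Σ_j P(Z=j) f_j(x).
Component likelihoods at x = 9:
  p_I = e^(−0.84)·0.84^9/9! = 2.4771e-07
  p_II = e^(−2.48)·2.48^9/9! = 0.000818939
  p_III = e^(−13.15)·13.15^9/9! = 0.0630371
Unnormalised posteriors:
  P(Z=I)·p_I = 0.52 × 2.4771e-07 = 1.28809e-07
  P(Z=II)·p_II = 0.29 × 0.000818939 = 0.000237492
  P(Z=III)·p_III = 0.19 × 0.0630371 = 0.0119771
Marginal: 1.28809e-07 + 0.000237492 + 0.0119771 = 0.0122147
Responsibility of Population II: 0.000237492 / 0.0122147 ≈ 0.019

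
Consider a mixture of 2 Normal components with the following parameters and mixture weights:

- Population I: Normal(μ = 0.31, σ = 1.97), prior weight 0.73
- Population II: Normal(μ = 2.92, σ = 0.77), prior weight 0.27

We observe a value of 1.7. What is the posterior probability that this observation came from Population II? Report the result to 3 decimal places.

By Bayes' theorem, P(k | x) = π_k f_k(x) / Σ_j π_j f_j(x).
Evaluate each component's likelihood at the observed value:
  f_I = (1/(1.97·√(2π)))·exp(−(1.7−0.31)²/(2·1.97²)) = 0.202509·exp(-0.24892) = 0.157884
  f_II = (1/(0.77·√(2π)))·exp(−(1.7−2.92)²/(2·0.77²)) = 0.518107·exp(-1.25519) = 0.147672
Prior × likelihood for each component:
  π_I·f_I = 0.73 × 0.157884 = 0.115255
  π_II·f_II = 0.27 × 0.147672 = 0.0398715
Normaliser: 0.115255 + 0.0398715 = 0.155127
P(Population II | data) = 0.0398715 / 0.155127 ≈ 0.257

0.257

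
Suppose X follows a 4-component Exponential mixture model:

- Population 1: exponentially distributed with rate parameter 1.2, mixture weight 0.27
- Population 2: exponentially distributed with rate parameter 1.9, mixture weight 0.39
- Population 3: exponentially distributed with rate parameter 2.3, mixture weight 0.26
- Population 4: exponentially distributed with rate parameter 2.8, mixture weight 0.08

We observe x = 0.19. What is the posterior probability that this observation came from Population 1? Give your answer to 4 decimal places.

0.1996

The responsibility of component k is P(Z=k) f_k(x) divided by Σ_j P(Z=j) f_j(x).
Component likelihoods at x = 0.19:
  L_1 = 0.955349
  L_2 = 1.32426
  L_3 = 1.48573
  L_4 = 1.6448
Prior × likelihood for each component:
  P(Z=1)·L_1 = 0.27 × 0.955349 = 0.257944
  P(Z=2)·L_2 = 0.39 × 1.32426 = 0.516461
  P(Z=3)·L_3 = 0.26 × 1.48573 = 0.386291
  P(Z=4)·L_4 = 0.08 × 1.6448 = 0.131584
Normaliser: 0.257944 + 0.516461 + 0.386291 + 0.131584 = 1.29228
P(Population 1 | data) ≈ 0.1996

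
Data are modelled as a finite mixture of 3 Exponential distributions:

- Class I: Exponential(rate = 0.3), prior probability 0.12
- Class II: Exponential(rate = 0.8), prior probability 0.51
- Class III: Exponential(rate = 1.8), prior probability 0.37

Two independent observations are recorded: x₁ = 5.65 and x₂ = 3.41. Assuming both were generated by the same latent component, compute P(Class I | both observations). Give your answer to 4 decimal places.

P(component k | x) = P(Z=k)·f_k(x) / marginal(x), where marginal(x) = Σ_j P(Z=j)·f_j(x).
Since both observations come from the same component, the likelihood for component k is f_k(x₁)·f_k(x₂).
  L_I = [0.3·e^(−0.3·5.65) = 0.3·e^(−1.6950) = 0.0550798] × [0.107854] = 0.0059406
  L_II = [0.8·e^(−0.8·5.65) = 0.8·e^(−4.5200) = 0.00871122] × [0.0522799] = 0.000455422
  L_III = [1.8·e^(−1.8·5.65) = 1.8·e^(−10.1700) = 6.89442e-05] × [0.00388663] = 2.6796e-07
Multiply by the mixture weights:
  P(Z=I)·L_I = 0.12 × 0.0059406 = 0.000712872
  P(Z=II)·L_II = 0.51 × 0.000455422 = 0.000232265
  P(Z=III)·L_III = 0.37 × 2.6796e-07 = 9.91453e-08
Marginal: 0.000712872 + 0.000232265 + 9.91453e-08 = 0.000945236
Responsibility of Class I: 0.000712872 / 0.000945236 ≈ 0.7542

0.7542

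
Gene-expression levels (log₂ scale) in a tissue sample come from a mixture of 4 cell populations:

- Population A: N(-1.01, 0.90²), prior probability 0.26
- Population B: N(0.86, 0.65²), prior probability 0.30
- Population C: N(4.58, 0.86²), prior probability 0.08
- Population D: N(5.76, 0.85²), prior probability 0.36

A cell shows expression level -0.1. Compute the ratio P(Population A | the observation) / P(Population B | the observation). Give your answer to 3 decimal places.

Since P(k|x) ∝ π_k f_k(x), the posterior odds are π_i f_i(x) / (π_j f_j(x)).
Normal densities:
  p_A = 0.265869
  p_B = 0.206221
  p_C = 1.72126e-07
  p_D = 2.24249e-11
0.069126 / 0.0618663 ≈ 1.117

1.117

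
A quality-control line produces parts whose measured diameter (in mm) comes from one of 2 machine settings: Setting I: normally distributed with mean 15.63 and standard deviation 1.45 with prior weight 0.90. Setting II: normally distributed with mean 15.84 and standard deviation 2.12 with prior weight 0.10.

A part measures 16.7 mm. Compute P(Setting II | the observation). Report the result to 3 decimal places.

0.084

By Bayes' theorem, P(k | x) = w_k f_k(x) / Σ_j w_j f_j(x).
Evaluate each component's likelihood at the observed value:
  f_I = 0.209554
  f_II = 0.173317
Unnormalised posteriors:
  w_I·f_I = 0.90 × 0.209554 = 0.188599
  w_II·f_II = 0.10 × 0.173317 = 0.0173317
Sum: 0.188599 + 0.0173317 = 0.20593
So the posterior for Setting II is 0.0173317 / 0.20593 ≈ 0.084.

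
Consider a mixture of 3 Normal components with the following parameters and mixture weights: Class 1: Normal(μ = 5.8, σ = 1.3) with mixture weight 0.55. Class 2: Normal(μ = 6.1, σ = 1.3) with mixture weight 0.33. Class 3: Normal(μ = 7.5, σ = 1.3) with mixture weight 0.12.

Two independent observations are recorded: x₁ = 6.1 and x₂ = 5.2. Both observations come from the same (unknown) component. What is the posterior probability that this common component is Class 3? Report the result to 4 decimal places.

0.0186

The responsibility of component k is π_k f_k(x) divided by Σ_j π_j f_j(x).
Since both observations come from the same component, the likelihood for component k is f_k(x₁)·f_k(x₂).
  L_1 = [0.298815] × [0.275874] = 0.0824353
  L_2 = [0.306879] × [0.241485] = 0.0741066
  L_3 = [0.171841] × [0.064159] = 0.0110252
Weight by the priors:
  π_1·L_1 = 0.55 × 0.0824353 = 0.0453394
  π_2·L_2 = 0.33 × 0.0741066 = 0.0244552
  π_3·L_3 = 0.12 × 0.0110252 = 0.00132302
Evidence: 0.0453394 + 0.0244552 + 0.00132302 = 0.0711176
So the posterior for Class 3 is 0.00132302 / 0.0711176 ≈ 0.0186.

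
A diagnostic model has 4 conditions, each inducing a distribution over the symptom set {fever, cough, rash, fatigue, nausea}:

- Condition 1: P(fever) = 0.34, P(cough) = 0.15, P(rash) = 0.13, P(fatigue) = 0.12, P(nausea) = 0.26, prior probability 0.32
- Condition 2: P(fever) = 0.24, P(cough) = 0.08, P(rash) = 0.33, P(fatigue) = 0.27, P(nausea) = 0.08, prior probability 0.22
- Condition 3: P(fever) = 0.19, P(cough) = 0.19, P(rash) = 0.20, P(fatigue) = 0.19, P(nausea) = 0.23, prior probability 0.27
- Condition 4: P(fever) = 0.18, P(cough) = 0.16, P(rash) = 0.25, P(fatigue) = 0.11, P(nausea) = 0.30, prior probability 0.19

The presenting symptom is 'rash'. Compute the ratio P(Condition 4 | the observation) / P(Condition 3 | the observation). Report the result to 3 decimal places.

0.880

The posterior odds equal the prior odds times the likelihood ratio: (w_i/w_j)·(f_i(x)/f_j(x)).
Component likelihoods at x = 'rash':
  L_1 = 0.13
  L_2 = 0.33
  L_3 = 0.2
  L_4 = 0.25
0.0475 / 0.054 ≈ 0.880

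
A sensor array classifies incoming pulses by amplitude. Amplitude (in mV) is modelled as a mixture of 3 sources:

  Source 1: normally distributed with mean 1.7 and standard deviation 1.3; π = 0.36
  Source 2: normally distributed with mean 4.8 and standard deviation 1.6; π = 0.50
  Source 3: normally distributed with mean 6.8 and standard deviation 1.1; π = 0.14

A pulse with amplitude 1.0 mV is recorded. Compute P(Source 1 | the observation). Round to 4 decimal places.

P(component k | x) = π_k·f_k(x) / marginal(x), where marginal(x) = Σ_j π_j·f_j(x).
Evaluate each component's likelihood at the observed value:
  L_1 = (1/(1.3·√(2π)))·exp(−(1.0−1.7)²/(2·1.3²)) = 0.306879·exp(-0.14497) = 0.265465
  L_2 = (1/(1.6·√(2π)))·exp(−(1.0−4.8)²/(2·1.6²)) = 0.249339·exp(-2.82031) = 0.0148574
  L_3 = (1/(1.1·√(2π)))·exp(−(1.0−6.8)²/(2·1.1²)) = 0.362675·exp(-13.90083) = 3.33016e-07
Prior × likelihood for each component:
  π_1·L_1 = 0.36 × 0.265465 = 0.0955673
  π_2·L_2 = 0.50 × 0.0148574 = 0.00742872
  π_3·L_3 = 0.14 × 3.33016e-07 = 4.66222e-08
Normaliser: 0.0955673 + 0.00742872 + 4.66222e-08 = 0.102996
P(Source 1 | the observation) ≈ 0.9279

0.9279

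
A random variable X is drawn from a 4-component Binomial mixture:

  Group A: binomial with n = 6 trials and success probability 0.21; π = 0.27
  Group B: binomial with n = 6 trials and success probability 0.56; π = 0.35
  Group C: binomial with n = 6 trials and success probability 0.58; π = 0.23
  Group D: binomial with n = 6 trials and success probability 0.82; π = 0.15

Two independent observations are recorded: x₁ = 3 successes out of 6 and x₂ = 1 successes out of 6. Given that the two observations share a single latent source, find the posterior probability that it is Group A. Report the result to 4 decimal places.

0.5197

The responsibility of component k is π_k f_k(x) divided by Σ_j π_j f_j(x).
Since both observations come from the same component, the likelihood for component k is f_k(x₁)·f_k(x₂).
  p_A = [0.0913207] × [0.387709] = 0.0354059
  p_B = [0.299193] × [0.0554119] = 0.0165789
  p_C = [0.289109] × [0.0454805] = 0.0131488
  p_D = [0.0643116] × [0.000929667] = 5.97884e-05
Unnormalised posteriors:
  π_A·p_A = 0.27 × 0.0354059 = 0.00955958
  π_B·p_B = 0.35 × 0.0165789 = 0.0058026
  π_C·p_C = 0.23 × 0.0131488 = 0.00302423
  π_D·p_D = 0.15 × 5.97884e-05 = 8.96826e-06
Marginal: 0.00955958 + 0.0058026 + 0.00302423 + 8.96826e-06 = 0.0183954
P(Group A | x₁, x₂) ≈ 0.5197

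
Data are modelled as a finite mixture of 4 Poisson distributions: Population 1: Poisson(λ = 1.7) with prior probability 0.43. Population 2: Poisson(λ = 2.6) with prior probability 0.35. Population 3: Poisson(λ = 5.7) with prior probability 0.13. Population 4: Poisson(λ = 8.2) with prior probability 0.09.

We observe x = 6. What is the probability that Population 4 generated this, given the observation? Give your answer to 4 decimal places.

Posterior ∝ prior × likelihood, so P(k | x) ∝ π_k f_k(x); normalise over all components.
Evaluate each component's likelihood at the observed value:
  f_1 = 0.00612436
  f_2 = 0.0318671
  f_3 = 0.159382
  f_4 = 0.115967
Multiply by the mixture weights:
  π_1·f_1 = 0.43 × 0.00612436 = 0.00263347
  π_2·f_2 = 0.35 × 0.0318671 = 0.0111535
  π_3·f_3 = 0.13 × 0.159382 = 0.0207196
  π_4·f_4 = 0.09 × 0.115967 = 0.0104371
Evidence: 0.00263347 + 0.0111535 + 0.0207196 + 0.0104371 = 0.0449436
Responsibility of Population 4: 0.0104371 / 0.0449436 ≈ 0.2322

0.2322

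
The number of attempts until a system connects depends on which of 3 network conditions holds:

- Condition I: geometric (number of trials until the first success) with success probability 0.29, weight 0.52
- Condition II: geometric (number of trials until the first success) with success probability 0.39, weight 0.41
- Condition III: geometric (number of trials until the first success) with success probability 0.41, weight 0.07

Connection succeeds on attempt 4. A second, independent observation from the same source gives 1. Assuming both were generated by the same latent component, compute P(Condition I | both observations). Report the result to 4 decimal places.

The responsibility of component k is π_k f_k(x) divided by Σ_j π_j f_j(x).
Since both observations come from the same component, the likelihood for component k is f_k(x₁)·f_k(x₂).
  p_I = [0.29·(1−0.29)^3 = 0.29·0.357911 = 0.103794] × [0.29] = 0.0301003
  p_II = [0.39·(1−0.39)^3 = 0.39·0.226981 = 0.0885226] × [0.39] = 0.0345238
  p_III = [0.41·(1−0.41)^3 = 0.41·0.205379 = 0.0842054] × [0.41] = 0.0345242
Weight by the priors:
  π_I·p_I = 0.52 × 0.0301003 = 0.0156522
  π_II·p_II = 0.41 × 0.0345238 = 0.0141548
  π_III·p_III = 0.07 × 0.0345242 = 0.00241669
Denominator: 0.0156522 + 0.0141548 + 0.00241669 = 0.0322236
Responsibility of Condition I: 0.0156522 / 0.0322236 ≈ 0.4857

0.4857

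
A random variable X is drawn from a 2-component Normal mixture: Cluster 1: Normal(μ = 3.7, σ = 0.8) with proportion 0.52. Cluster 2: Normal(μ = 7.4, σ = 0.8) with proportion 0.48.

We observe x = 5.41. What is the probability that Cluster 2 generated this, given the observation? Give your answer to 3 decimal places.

Apply Bayes' rule: the posterior for each component is proportional to its prior times its likelihood at x.
Evaluate each component's likelihood at the observed value:
  p_1 = 0.0507802
  p_2 = 0.0226041
Multiply by the mixture weights:
  π_1·p_1 = 0.52 × 0.0507802 = 0.0264057
  π_2·p_2 = 0.48 × 0.0226041 = 0.01085
Normaliser: 0.0264057 + 0.01085 = 0.0372557
P(Cluster 2 | 5.41) = 0.01085 / 0.0372557 ≈ 0.291

0.291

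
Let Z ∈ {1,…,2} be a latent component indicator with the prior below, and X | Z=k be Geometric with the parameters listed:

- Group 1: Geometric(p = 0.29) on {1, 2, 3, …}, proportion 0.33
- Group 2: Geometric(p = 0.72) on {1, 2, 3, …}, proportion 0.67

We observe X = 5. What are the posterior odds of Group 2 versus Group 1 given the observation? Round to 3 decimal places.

0.122

Only the two components matter; the odds are (π_i f_i(x)) / (π_j f_j(x)).
Geometric probabilities:
  L_1 = 0.0736939
  L_2 = 0.00442552
0.0029651 / 0.024319 ≈ 0.122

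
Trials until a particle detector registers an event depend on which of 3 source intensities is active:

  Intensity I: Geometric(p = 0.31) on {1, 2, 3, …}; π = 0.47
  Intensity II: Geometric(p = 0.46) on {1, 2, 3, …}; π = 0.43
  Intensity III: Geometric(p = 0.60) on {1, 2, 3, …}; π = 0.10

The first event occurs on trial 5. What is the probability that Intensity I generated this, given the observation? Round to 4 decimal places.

0.6428

The responsibility of component k is π_k f_k(x) divided by Σ_j π_j f_j(x).
Evaluate each component's likelihood at the observed value:
  p_I = 0.31·(1−0.31)^4 = 0.31·0.226671 = 0.0702681
  p_II = 0.46·(1−0.46)^4 = 0.46·0.0850306 = 0.0391141
  p_III = 0.60·(1−0.60)^4 = 0.60·0.0256 = 0.01536
Prior × likelihood for each component:
  π_I·p_I = 0.47 × 0.0702681 = 0.033026
  π_II·p_II = 0.43 × 0.0391141 = 0.016819
  π_III·p_III = 0.10 × 0.01536 = 0.001536
Marginal: 0.033026 + 0.016819 + 0.001536 = 0.051381
P(Intensity I | data) ≈ 0.6428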